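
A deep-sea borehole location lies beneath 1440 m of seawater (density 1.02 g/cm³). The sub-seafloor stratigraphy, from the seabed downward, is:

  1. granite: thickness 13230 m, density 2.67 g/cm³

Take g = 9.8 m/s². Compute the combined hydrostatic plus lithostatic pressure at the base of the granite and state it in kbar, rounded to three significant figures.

seawater: 1020 kg/m³ × 9.8 m/s² × 1440 m = 1.439×10^7 Pa = 0.1439 kbar
granite: 2670 kg/m³ × 9.8 m/s² × 13230 m = 3.462×10^8 Pa = 3.462 kbar
Total = 0.1439 + 3.462 = 3.6057 kbar

3.61 kbar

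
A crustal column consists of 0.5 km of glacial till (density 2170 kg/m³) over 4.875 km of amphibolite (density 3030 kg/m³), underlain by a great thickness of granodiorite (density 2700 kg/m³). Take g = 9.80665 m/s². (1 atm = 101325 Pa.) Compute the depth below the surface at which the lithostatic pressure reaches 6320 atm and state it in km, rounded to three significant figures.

Pressure at base of upper layers: 2170×9.80665×500 + 3030×9.80665×4875 = 1.555×10^8 Pa = 1535 atm
Remaining pressure to be supplied by granodiorite: 6.404×10^8 − 1.555×10^8 = 4.849×10^8 Pa
Additional depth in granodiorite = 4.849×10^8 Pa / (2700 kg/m³ × 9.80665 m/s²) = 18312 m
Total depth = 5375 m + 18312 m = 23687 m
= 23.687 km

23.7 km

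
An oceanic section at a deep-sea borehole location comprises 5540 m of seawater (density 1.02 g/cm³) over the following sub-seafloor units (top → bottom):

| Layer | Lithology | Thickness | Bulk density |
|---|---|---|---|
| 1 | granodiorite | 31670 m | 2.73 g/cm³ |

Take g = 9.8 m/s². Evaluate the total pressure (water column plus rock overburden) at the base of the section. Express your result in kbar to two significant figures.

9.0 kbar

seawater: 1020 kg/m³ × 9.8 m/s² × 5540 m = 5.538×10^7 Pa = 0.5538 kbar
granodiorite: 2730 kg/m³ × 9.8 m/s² × 31670 m = 8.473×10^8 Pa = 8.473 kbar
Total = 0.5538 + 8.473 = 9.0268 kbar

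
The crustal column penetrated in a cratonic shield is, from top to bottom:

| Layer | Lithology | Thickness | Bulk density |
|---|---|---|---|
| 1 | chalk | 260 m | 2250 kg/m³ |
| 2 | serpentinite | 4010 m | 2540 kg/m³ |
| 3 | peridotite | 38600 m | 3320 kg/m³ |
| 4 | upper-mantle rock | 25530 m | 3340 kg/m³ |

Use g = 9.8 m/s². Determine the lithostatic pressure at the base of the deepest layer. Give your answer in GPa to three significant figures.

2.20 GPa

chalk: 2250 kg/m³ × 9.8 m/s² × 260 m = 5.733×10^6 Pa = 5.733×10^-3 GPa
serpentinite: 2540 kg/m³ × 9.8 m/s² × 4010 m = 9.982×10^7 Pa = 0.09982 GPa
peridotite: 3320 kg/m³ × 9.8 m/s² × 38600 m = 1.256×10^9 Pa = 1.256 GPa
upper-mantle rock: 3340 kg/m³ × 9.8 m/s² × 25530 m = 8.356×10^8 Pa = 0.8356 GPa
Total = 5.733×10^-3 + 0.09982 + 1.256 + 0.8356 = 2.1971 GPa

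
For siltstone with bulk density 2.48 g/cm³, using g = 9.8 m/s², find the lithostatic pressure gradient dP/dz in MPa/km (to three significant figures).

dP/dz = ρg = 2480 kg/m³ × 9.8 m/s² = 24304 Pa/m
= 24304 Pa/m × (1 MPa/km / 1000.0 Pa/m) = 24.304 MPa/km

24.3 MPa/km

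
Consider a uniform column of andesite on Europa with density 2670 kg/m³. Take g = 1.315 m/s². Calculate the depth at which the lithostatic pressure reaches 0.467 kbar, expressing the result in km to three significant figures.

13.3 km

h = P/(ρg) = 0.467 kbar / (2670 kg/m³ × 1.315 m/s²) = 4.670×10^7 Pa / 3511.0 Pa/m = 13301 m
= 13.301 km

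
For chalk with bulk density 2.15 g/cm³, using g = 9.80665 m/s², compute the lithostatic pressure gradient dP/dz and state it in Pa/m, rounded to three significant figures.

dP/dz = ρg = 2150 kg/m³ × 9.80665 m/s² = 21084 Pa/m

21100 Pa/m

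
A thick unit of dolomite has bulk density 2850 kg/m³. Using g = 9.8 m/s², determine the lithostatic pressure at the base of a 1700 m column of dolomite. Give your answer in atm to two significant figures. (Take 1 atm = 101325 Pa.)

dolomite: 2850 kg/m³ × 9.8 m/s² × 1700 m = 4.748×10^7 Pa = 468.6 atm

470 atm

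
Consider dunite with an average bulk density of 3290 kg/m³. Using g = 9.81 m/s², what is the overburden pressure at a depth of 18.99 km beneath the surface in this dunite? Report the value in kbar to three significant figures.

dunite: 3290 kg/m³ × 9.81 m/s² × 18990 m = 6.129×10^8 Pa = 6.129 kbar

6.13 kbar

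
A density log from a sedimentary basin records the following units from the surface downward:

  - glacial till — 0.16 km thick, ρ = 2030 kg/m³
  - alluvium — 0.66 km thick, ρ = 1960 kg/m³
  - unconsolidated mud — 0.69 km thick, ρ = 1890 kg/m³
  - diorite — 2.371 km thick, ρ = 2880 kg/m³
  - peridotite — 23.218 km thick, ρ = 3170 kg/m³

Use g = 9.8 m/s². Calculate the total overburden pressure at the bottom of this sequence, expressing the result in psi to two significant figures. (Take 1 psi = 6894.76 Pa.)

glacial till: 2030 kg/m³ × 9.8 m/s² × 160 m = 3.183×10^6 Pa = 461.7 psi
alluvium: 1960 kg/m³ × 9.8 m/s² × 660 m = 1.268×10^7 Pa = 1839 psi
unconsolidated mud: 1890 kg/m³ × 9.8 m/s² × 690 m = 1.278×10^7 Pa = 1854 psi
diorite: 2880 kg/m³ × 9.8 m/s² × 2371 m = 6.692×10^7 Pa = 9706 psi
peridotite: 3170 kg/m³ × 9.8 m/s² × 23218 m = 7.213×10^8 Pa = 1.046×10^5 psi
Total = 461.7 + 1839 + 1854 + 9706 + 1.046×10^5 = 1.1847×10^5 psi

120000 psi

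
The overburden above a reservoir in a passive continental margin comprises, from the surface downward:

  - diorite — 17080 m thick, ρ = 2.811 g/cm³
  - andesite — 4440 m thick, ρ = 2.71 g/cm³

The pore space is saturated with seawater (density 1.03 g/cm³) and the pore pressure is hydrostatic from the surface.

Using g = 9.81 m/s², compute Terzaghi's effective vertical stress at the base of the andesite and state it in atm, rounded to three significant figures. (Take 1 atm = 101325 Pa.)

Overburden (lithostatic) stress σ_v:
diorite: 2811 kg/m³ × 9.81 m/s² × 17080 m = 4.710×10^8 Pa = 471.0 MPa
andesite: 2710 kg/m³ × 9.81 m/s² × 4440 m = 1.180×10^8 Pa = 118.0 MPa
Total = 471.0 + 118.0 = 589.03 MPa
Pore pressure P_p = 1030 kg/m³ × 9.81 m/s² × 21520 m = 2.174×10^8 Pa = 217.4 MPa
Effective stress σ' = σ_v − P_p = 589.0 − 217.4 = 371.59 MPa = 3667.3 atm

3670 atm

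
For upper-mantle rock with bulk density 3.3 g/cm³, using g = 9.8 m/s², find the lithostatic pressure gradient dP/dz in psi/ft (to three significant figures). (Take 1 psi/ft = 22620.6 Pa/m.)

1.43 psi/ft

dP/dz = ρg = 3300 kg/m³ × 9.8 m/s² = 32340 Pa/m
= 32340 Pa/m × (1 psi/ft / 22621 Pa/m) = 1.4297 psi/ft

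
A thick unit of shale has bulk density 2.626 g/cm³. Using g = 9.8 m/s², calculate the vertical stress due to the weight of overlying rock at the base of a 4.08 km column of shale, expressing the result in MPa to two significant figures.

shale: 2626 kg/m³ × 9.8 m/s² × 4080 m = 1.050×10^8 Pa = 105.0 MPa

100 MPa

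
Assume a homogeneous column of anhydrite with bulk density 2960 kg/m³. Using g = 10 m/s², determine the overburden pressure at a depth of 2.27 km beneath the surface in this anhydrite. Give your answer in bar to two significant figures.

anhydrite: 2960 kg/m³ × 10 m/s² × 2270 m = 6.719×10^7 Pa = 671.9 bar

670 bar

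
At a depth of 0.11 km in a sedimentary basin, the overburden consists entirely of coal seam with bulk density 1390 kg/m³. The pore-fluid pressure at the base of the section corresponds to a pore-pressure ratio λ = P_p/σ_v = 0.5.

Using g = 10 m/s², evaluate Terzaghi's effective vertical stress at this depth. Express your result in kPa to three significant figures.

764 kPa

Overburden (lithostatic) stress σ_v:
coal seam: 1390 kg/m³ × 10 m/s² × 110 m = 1.529×10^6 Pa = 1.529 MPa
Pore pressure P_p = λ·σ_v = 0.5 × 1.529 MPa = 0.7645 MPa
Effective stress σ' = σ_v − P_p = 1.529 − 0.7645 = 0.76450 MPa = 764.50 kPa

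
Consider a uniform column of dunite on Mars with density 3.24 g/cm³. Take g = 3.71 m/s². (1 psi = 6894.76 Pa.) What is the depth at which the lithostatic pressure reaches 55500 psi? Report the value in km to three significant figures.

h = P/(ρg) = 55500 psi / (3240 kg/m³ × 3.71 m/s²) = 3.827×10^8 Pa / 12020 Pa/m = 31834 m
= 31.834 km

31.8 km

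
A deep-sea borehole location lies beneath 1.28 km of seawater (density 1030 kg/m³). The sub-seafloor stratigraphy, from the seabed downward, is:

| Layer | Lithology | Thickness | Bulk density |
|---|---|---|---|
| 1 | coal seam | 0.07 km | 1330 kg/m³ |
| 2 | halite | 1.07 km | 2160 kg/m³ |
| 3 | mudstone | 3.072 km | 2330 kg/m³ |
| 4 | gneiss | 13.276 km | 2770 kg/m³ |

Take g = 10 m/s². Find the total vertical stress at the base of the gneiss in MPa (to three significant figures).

477 MPa

seawater: 1030 kg/m³ × 10 m/s² × 1280 m = 1.318×10^7 Pa = 13.18 MPa
coal seam: 1330 kg/m³ × 10 m/s² × 70 m = 9.310×10^5 Pa = 0.9310 MPa
halite: 2160 kg/m³ × 10 m/s² × 1070 m = 2.311×10^7 Pa = 23.11 MPa
mudstone: 2330 kg/m³ × 10 m/s² × 3072 m = 7.158×10^7 Pa = 71.58 MPa
gneiss: 2770 kg/m³ × 10 m/s² × 13276 m = 3.677×10^8 Pa = 367.7 MPa
Total = 13.18 + 0.9310 + 23.11 + 71.58 + 367.7 = 476.55 MPa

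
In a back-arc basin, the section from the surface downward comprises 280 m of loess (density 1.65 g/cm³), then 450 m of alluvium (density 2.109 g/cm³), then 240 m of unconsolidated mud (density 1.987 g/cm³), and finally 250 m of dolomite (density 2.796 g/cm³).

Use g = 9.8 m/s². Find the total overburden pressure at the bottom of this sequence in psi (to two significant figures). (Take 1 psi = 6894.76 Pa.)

loess: 1650 kg/m³ × 9.8 m/s² × 280 m = 4.528×10^6 Pa = 656.7 psi
alluvium: 2109 kg/m³ × 9.8 m/s² × 450 m = 9.301×10^6 Pa = 1349 psi
unconsolidated mud: 1987 kg/m³ × 9.8 m/s² × 240 m = 4.673×10^6 Pa = 677.8 psi
dolomite: 2796 kg/m³ × 9.8 m/s² × 250 m = 6.850×10^6 Pa = 993.5 psi
Total = 656.7 + 1349 + 677.8 + 993.5 = 3677.0 psi

3700 psi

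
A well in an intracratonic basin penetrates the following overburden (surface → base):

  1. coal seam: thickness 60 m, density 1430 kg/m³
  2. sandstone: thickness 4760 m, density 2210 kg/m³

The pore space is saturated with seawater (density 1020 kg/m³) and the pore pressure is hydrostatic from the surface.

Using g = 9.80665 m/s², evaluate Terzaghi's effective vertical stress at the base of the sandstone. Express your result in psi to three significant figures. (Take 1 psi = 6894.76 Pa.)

8090 psi

Overburden (lithostatic) stress σ_v:
coal seam: 1430 kg/m³ × 9.80665 m/s² × 60 m = 8.414×10^5 Pa = 0.8414 MPa
sandstone: 2210 kg/m³ × 9.80665 m/s² × 4760 m = 1.032×10^8 Pa = 103.2 MPa
Total = 0.8414 + 103.2 = 104.00 MPa
Pore pressure P_p = 1020 kg/m³ × 9.80665 m/s² × 4820 m = 4.821×10^7 Pa = 48.21 MPa
Effective stress σ' = σ_v − P_p = 104.0 − 48.21 = 55.790 MPa = 8091.7 psi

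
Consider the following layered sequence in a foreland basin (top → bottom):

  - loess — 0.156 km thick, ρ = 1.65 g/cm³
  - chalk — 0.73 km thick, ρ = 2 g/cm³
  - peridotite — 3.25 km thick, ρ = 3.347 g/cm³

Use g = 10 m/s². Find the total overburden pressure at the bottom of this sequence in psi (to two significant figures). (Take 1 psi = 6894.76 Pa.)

loess: 1650 kg/m³ × 10 m/s² × 156 m = 2.574×10^6 Pa = 373.3 psi
chalk: 2000 kg/m³ × 10 m/s² × 730 m = 1.460×10^7 Pa = 2118 psi
peridotite: 3347 kg/m³ × 10 m/s² × 3250 m = 1.088×10^8 Pa = 15777 psi
Total = 373.3 + 2118 + 15777 = 18268 psi

18000 psi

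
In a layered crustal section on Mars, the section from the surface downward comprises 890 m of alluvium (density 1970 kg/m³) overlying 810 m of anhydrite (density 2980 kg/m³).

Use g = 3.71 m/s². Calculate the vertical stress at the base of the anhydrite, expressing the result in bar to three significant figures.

alluvium: 1970 kg/m³ × 3.71 m/s² × 890 m = 6.505×10^6 Pa = 65.05 bar
anhydrite: 2980 kg/m³ × 3.71 m/s² × 810 m = 8.955×10^6 Pa = 89.55 bar
Total = 65.05 + 89.55 = 154.60 bar

155 bar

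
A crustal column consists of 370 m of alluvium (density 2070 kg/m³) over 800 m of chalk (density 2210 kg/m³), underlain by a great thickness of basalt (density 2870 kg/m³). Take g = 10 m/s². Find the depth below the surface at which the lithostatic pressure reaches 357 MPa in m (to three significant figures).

Pressure at base of upper layers: 2070×10×370 + 2210×10×800 = 2.534×10^7 Pa = 25.34 MPa
Remaining pressure to be supplied by basalt: 3.570×10^8 − 2.534×10^7 = 3.317×10^8 Pa
Additional depth in basalt = 3.317×10^8 Pa / (2870 kg/m³ × 10 m/s²) = 11556 m
Total depth = 1170 m + 11556 m = 12726 m

12700 m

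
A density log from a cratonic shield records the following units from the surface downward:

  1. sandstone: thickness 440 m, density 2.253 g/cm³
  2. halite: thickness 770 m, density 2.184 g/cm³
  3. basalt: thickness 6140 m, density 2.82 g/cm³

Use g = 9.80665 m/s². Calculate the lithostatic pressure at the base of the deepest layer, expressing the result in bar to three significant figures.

1960 bar

sandstone: 2253 kg/m³ × 9.80665 m/s² × 440 m = 9.722×10^6 Pa = 97.22 bar
halite: 2184 kg/m³ × 9.80665 m/s² × 770 m = 1.649×10^7 Pa = 164.9 bar
basalt: 2820 kg/m³ × 9.80665 m/s² × 6140 m = 1.698×10^8 Pa = 1698 bar
Total = 97.22 + 164.9 + 1698 = 1960.1 bar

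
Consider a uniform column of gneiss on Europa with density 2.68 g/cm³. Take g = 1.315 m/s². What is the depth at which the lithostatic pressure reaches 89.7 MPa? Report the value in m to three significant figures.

25500 m

h = P/(ρg) = 89.7 MPa / (2680 kg/m³ × 1.315 m/s²) = 8.970×10^7 Pa / 3524.2 Pa/m = 25453 m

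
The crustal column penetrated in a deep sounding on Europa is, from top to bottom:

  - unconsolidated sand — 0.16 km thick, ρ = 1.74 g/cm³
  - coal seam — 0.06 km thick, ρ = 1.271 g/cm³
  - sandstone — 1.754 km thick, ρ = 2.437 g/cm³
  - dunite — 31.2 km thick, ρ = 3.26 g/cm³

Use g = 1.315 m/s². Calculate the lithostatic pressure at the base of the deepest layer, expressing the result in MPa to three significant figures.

unconsolidated sand: 1740 kg/m³ × 1.315 m/s² × 160 m = 3.661×10^5 Pa = 0.3661 MPa
coal seam: 1271 kg/m³ × 1.315 m/s² × 60 m = 1.003×10^5 Pa = 0.1003 MPa
sandstone: 2437 kg/m³ × 1.315 m/s² × 1754 m = 5.621×10^6 Pa = 5.621 MPa
dunite: 3260 kg/m³ × 1.315 m/s² × 31200 m = 1.338×10^8 Pa = 133.8 MPa
Total = 0.3661 + 0.1003 + 5.621 + 133.8 = 139.84 MPa

140 MPa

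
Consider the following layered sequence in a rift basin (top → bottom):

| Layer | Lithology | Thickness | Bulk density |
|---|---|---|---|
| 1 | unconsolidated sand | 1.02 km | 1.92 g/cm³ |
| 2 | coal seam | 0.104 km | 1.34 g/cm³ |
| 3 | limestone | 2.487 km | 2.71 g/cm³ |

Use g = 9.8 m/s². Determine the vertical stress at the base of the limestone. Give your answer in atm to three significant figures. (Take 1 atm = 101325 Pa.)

855 atm

unconsolidated sand: 1920 kg/m³ × 9.8 m/s² × 1020 m = 1.919×10^7 Pa = 189.4 atm
coal seam: 1340 kg/m³ × 9.8 m/s² × 104 m = 1.366×10^6 Pa = 13.48 atm
limestone: 2710 kg/m³ × 9.8 m/s² × 2487 m = 6.605×10^7 Pa = 651.9 atm
Total = 189.4 + 13.48 + 651.9 = 854.75 atm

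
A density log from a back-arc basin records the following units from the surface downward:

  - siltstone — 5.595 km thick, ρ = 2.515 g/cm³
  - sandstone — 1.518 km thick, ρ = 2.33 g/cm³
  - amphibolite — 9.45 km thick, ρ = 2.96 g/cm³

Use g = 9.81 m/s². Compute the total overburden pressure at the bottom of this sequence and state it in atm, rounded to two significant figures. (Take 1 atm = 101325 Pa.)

siltstone: 2515 kg/m³ × 9.81 m/s² × 5595 m = 1.380×10^8 Pa = 1362 atm
sandstone: 2330 kg/m³ × 9.81 m/s² × 1518 m = 3.470×10^7 Pa = 342.4 atm
amphibolite: 2960 kg/m³ × 9.81 m/s² × 9450 m = 2.744×10^8 Pa = 2708 atm
Total = 1362 + 342.4 + 2708 = 4413.0 atm

4400 atm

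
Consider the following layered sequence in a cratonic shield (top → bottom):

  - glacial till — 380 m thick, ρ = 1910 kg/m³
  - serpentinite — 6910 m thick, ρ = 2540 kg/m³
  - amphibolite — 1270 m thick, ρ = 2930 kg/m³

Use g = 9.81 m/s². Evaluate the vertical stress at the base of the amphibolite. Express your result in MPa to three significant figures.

216 MPa

glacial till: 1910 kg/m³ × 9.81 m/s² × 380 m = 7.120×10^6 Pa = 7.120 MPa
serpentinite: 2540 kg/m³ × 9.81 m/s² × 6910 m = 1.722×10^8 Pa = 172.2 MPa
amphibolite: 2930 kg/m³ × 9.81 m/s² × 1270 m = 3.650×10^7 Pa = 36.50 MPa
Total = 7.120 + 172.2 + 36.50 = 215.80 MPa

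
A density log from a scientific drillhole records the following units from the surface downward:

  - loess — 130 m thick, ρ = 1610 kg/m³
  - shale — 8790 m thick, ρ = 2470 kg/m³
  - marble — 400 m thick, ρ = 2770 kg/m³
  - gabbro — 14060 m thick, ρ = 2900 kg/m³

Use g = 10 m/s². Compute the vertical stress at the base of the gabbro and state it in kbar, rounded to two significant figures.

6.4 kbar

loess: 1610 kg/m³ × 10 m/s² × 130 m = 2.093×10^6 Pa = 0.02093 kbar
shale: 2470 kg/m³ × 10 m/s² × 8790 m = 2.171×10^8 Pa = 2.171 kbar
marble: 2770 kg/m³ × 10 m/s² × 400 m = 1.108×10^7 Pa = 0.1108 kbar
gabbro: 2900 kg/m³ × 10 m/s² × 14060 m = 4.077×10^8 Pa = 4.077 kbar
Total = 0.02093 + 2.171 + 0.1108 + 4.077 = 6.3803 kbar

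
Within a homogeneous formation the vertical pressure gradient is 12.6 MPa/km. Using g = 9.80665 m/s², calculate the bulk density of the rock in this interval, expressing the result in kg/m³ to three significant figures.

ρ = (dP/dz)/g = 12.6 MPa/km / 9.80665 m/s² = 12600 Pa/m / 9.80665 m/s² = 1284.8 kg/m³

1280 kg/m³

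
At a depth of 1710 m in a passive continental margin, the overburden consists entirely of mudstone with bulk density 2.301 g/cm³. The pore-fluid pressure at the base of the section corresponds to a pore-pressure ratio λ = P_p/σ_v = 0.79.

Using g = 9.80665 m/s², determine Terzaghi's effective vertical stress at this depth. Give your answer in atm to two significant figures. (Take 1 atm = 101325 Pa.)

80 atm

Overburden (lithostatic) stress σ_v:
mudstone: 2301 kg/m³ × 9.80665 m/s² × 1710 m = 3.859×10^7 Pa = 38.59 MPa
Pore pressure P_p = λ·σ_v = 0.79 × 38.59 MPa = 30.48 MPa
Effective stress σ' = σ_v − P_p = 38.59 − 30.48 = 8.1031 MPa = 79.972 atm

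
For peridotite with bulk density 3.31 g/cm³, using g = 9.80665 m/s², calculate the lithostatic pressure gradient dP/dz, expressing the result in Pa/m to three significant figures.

32500 Pa/m

dP/dz = ρg = 3310 kg/m³ × 9.80665 m/s² = 32460 Pa/m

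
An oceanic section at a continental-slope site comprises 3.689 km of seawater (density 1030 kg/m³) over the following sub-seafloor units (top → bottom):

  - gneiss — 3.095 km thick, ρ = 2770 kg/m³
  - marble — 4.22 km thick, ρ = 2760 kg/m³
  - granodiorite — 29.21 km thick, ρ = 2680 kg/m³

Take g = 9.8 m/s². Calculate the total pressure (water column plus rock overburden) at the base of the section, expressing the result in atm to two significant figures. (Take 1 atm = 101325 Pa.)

seawater: 1030 kg/m³ × 9.8 m/s² × 3689 m = 3.724×10^7 Pa = 367.5 atm
gneiss: 2770 kg/m³ × 9.8 m/s² × 3095 m = 8.402×10^7 Pa = 829.2 atm
marble: 2760 kg/m³ × 9.8 m/s² × 4220 m = 1.141×10^8 Pa = 1126 atm
granodiorite: 2680 kg/m³ × 9.8 m/s² × 29210 m = 7.672×10^8 Pa = 7571 atm
Total = 367.5 + 829.2 + 1126 + 7571 = 9894.6 atm

9900 atm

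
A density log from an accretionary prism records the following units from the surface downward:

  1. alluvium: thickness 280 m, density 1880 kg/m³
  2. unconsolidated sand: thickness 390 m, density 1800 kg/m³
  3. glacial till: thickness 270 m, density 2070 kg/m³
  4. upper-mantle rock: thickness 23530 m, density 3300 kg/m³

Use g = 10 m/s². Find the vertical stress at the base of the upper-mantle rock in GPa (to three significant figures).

alluvium: 1880 kg/m³ × 10 m/s² × 280 m = 5.264×10^6 Pa = 5.264×10^-3 GPa
unconsolidated sand: 1800 kg/m³ × 10 m/s² × 390 m = 7.020×10^6 Pa = 7.020×10^-3 GPa
glacial till: 2070 kg/m³ × 10 m/s² × 270 m = 5.589×10^6 Pa = 5.589×10^-3 GPa
upper-mantle rock: 3300 kg/m³ × 10 m/s² × 23530 m = 7.765×10^8 Pa = 0.7765 GPa
Total = 5.264×10^-3 + 7.020×10^-3 + 5.589×10^-3 + 0.7765 = 0.79436 GPa

0.794 GPa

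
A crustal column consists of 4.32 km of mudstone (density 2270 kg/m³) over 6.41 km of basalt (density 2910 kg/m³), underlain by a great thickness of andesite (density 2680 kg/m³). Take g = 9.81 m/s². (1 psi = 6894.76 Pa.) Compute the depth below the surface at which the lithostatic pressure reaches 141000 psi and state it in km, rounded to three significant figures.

37.1 km

Pressure at base of upper layers: 2270×9.81×4320 + 2910×9.81×6410 = 2.792×10^8 Pa = 40493 psi
Remaining pressure to be supplied by andesite: 9.722×10^8 − 2.792×10^8 = 6.930×10^8 Pa
Additional depth in andesite = 6.930×10^8 Pa / (2680 kg/m³ × 9.81 m/s²) = 26358 m
Total depth = 10730 m + 26358 m = 37088 m
= 37.088 km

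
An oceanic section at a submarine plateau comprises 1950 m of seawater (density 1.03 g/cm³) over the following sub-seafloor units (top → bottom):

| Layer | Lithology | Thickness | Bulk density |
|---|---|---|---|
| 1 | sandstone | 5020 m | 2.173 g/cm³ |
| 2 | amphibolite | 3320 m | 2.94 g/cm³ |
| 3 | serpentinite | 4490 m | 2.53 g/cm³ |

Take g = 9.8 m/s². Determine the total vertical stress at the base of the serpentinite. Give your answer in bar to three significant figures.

seawater: 1030 kg/m³ × 9.8 m/s² × 1950 m = 1.968×10^7 Pa = 196.8 bar
sandstone: 2173 kg/m³ × 9.8 m/s² × 5020 m = 1.069×10^8 Pa = 1069 bar
amphibolite: 2940 kg/m³ × 9.8 m/s² × 3320 m = 9.566×10^7 Pa = 956.6 bar
serpentinite: 2530 kg/m³ × 9.8 m/s² × 4490 m = 1.113×10^8 Pa = 1113 bar
Total = 196.8 + 1069 + 956.6 + 1113 = 3335.7 bar

3340 bar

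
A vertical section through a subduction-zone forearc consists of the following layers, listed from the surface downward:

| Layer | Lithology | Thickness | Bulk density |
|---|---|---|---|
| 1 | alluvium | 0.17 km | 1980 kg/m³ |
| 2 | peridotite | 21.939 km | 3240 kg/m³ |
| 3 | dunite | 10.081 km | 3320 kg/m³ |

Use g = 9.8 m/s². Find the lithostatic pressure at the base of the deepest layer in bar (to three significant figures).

10300 bar

alluvium: 1980 kg/m³ × 9.8 m/s² × 170 m = 3.299×10^6 Pa = 32.99 bar
peridotite: 3240 kg/m³ × 9.8 m/s² × 21939 m = 6.966×10^8 Pa = 6966 bar
dunite: 3320 kg/m³ × 9.8 m/s² × 10081 m = 3.280×10^8 Pa = 3280 bar
Total = 32.99 + 6966 + 3280 = 10279 bar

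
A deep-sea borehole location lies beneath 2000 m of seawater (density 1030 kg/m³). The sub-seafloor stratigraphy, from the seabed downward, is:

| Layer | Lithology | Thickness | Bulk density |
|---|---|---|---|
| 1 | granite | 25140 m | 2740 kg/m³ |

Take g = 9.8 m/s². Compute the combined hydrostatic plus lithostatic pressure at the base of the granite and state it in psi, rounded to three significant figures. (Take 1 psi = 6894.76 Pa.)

101000 psi

seawater: 1030 kg/m³ × 9.8 m/s² × 2000 m = 2.019×10^7 Pa = 2928 psi
granite: 2740 kg/m³ × 9.8 m/s² × 25140 m = 6.751×10^8 Pa = 97909 psi
Total = 2928 + 97909 = 1.0084×10^5 psi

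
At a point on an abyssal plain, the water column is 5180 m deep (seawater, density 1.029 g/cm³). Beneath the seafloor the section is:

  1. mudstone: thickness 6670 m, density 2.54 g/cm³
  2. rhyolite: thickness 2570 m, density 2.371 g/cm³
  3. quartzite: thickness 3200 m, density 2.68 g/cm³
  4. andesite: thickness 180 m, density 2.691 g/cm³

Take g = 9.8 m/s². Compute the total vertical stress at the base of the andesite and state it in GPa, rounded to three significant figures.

0.367 GPa

seawater: 1029 kg/m³ × 9.8 m/s² × 5180 m = 5.224×10^7 Pa = 0.05224 GPa
mudstone: 2540 kg/m³ × 9.8 m/s² × 6670 m = 1.660×10^8 Pa = 0.1660 GPa
rhyolite: 2371 kg/m³ × 9.8 m/s² × 2570 m = 5.972×10^7 Pa = 0.05972 GPa
quartzite: 2680 kg/m³ × 9.8 m/s² × 3200 m = 8.404×10^7 Pa = 0.08404 GPa
andesite: 2691 kg/m³ × 9.8 m/s² × 180 m = 4.747×10^6 Pa = 4.747×10^-3 GPa
Total = 0.05224 + 0.1660 + 0.05972 + 0.08404 + 4.747×10^-3 = 0.36677 GPa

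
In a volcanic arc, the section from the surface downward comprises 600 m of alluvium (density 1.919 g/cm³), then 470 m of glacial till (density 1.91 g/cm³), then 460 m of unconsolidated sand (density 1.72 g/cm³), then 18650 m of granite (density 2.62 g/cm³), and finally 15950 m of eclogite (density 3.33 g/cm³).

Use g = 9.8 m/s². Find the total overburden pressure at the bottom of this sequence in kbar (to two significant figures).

alluvium: 1919 kg/m³ × 9.8 m/s² × 600 m = 1.128×10^7 Pa = 0.1128 kbar
glacial till: 1910 kg/m³ × 9.8 m/s² × 470 m = 8.797×10^6 Pa = 0.08797 kbar
unconsolidated sand: 1720 kg/m³ × 9.8 m/s² × 460 m = 7.754×10^6 Pa = 0.07754 kbar
granite: 2620 kg/m³ × 9.8 m/s² × 18650 m = 4.789×10^8 Pa = 4.789 kbar
eclogite: 3330 kg/m³ × 9.8 m/s² × 15950 m = 5.205×10^8 Pa = 5.205 kbar
Total = 0.1128 + 0.08797 + 0.07754 + 4.789 + 5.205 = 10.272 kbar

10 kbar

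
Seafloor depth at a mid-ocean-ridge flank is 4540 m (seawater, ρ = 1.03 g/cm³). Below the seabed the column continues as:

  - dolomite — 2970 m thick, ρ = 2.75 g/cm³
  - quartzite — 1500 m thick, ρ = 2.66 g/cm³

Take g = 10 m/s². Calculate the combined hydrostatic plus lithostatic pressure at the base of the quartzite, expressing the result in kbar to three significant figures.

1.68 kbar

seawater: 1030 kg/m³ × 10 m/s² × 4540 m = 4.676×10^7 Pa = 0.4676 kbar
dolomite: 2750 kg/m³ × 10 m/s² × 2970 m = 8.168×10^7 Pa = 0.8167 kbar
quartzite: 2660 kg/m³ × 10 m/s² × 1500 m = 3.990×10^7 Pa = 0.3990 kbar
Total = 0.4676 + 0.8167 + 0.3990 = 1.6834 kbar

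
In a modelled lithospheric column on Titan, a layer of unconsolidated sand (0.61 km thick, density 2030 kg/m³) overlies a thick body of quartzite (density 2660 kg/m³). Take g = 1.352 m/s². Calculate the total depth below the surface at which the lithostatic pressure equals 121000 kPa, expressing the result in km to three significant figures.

33.8 km

Pressure at base of upper layers: 2030×1.352×610 = 1.674×10^6 Pa = 1674 kPa
Remaining pressure to be supplied by quartzite: 1.210×10^8 − 1.674×10^6 = 1.193×10^8 Pa
Additional depth in quartzite = 1.193×10^8 Pa / (2660 kg/m³ × 1.352 m/s²) = 33180 m
Total depth = 610 m + 33180 m = 33790 m
= 33.790 km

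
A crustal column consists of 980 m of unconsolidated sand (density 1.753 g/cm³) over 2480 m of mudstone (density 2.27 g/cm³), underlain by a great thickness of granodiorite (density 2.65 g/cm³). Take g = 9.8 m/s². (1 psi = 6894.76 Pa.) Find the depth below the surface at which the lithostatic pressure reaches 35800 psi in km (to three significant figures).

Pressure at base of upper layers: 1753×9.8×980 + 2270×9.8×2480 = 7.201×10^7 Pa = 10444 psi
Remaining pressure to be supplied by granodiorite: 2.468×10^8 − 7.201×10^7 = 1.748×10^8 Pa
Additional depth in granodiorite = 1.748×10^8 Pa / (2650 kg/m³ × 9.8 m/s²) = 6731.9 m
Total depth = 3460 m + 6731.9 m = 10192 m
= 10.192 km

10.2 km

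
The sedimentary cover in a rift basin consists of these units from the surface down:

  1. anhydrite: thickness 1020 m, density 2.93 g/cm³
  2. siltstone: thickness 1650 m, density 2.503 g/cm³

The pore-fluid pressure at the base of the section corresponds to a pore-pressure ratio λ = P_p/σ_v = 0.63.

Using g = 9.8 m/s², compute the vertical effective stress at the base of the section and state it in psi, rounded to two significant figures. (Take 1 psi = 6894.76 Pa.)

3700 psi

Overburden (lithostatic) stress σ_v:
anhydrite: 2930 kg/m³ × 9.8 m/s² × 1020 m = 2.929×10^7 Pa = 29.29 MPa
siltstone: 2503 kg/m³ × 9.8 m/s² × 1650 m = 4.047×10^7 Pa = 40.47 MPa
Total = 29.29 + 40.47 = 69.762 MPa
Pore pressure P_p = λ·σ_v = 0.63 × 69.76 MPa = 43.95 MPa
Effective stress σ' = σ_v − P_p = 69.76 − 43.95 = 25.812 MPa = 3743.7 psi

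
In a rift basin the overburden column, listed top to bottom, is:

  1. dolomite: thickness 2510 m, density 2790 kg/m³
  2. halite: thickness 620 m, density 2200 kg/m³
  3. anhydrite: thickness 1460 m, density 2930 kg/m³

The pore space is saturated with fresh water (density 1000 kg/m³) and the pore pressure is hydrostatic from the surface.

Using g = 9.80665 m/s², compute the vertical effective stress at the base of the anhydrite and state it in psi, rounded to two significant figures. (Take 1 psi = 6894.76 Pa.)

11000 psi

Overburden (lithostatic) stress σ_v:
dolomite: 2790 kg/m³ × 9.80665 m/s² × 2510 m = 6.867×10^7 Pa = 68.67 MPa
halite: 2200 kg/m³ × 9.80665 m/s² × 620 m = 1.338×10^7 Pa = 13.38 MPa
anhydrite: 2930 kg/m³ × 9.80665 m/s² × 1460 m = 4.195×10^7 Pa = 41.95 MPa
Total = 68.67 + 13.38 + 41.95 = 124.00 MPa
Pore pressure P_p = 1000 kg/m³ × 9.80665 m/s² × 4590 m = 4.501×10^7 Pa = 45.01 MPa
Effective stress σ' = σ_v − P_p = 124.0 − 45.01 = 78.990 MPa = 11456 psi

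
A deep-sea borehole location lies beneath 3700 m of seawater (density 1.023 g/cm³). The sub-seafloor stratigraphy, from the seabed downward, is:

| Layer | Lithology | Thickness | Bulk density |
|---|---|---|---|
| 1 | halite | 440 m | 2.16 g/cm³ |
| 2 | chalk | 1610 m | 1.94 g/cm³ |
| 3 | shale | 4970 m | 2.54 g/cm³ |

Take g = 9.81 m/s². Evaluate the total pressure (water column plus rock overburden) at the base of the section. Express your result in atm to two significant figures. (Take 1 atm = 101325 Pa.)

seawater: 1023 kg/m³ × 9.81 m/s² × 3700 m = 3.713×10^7 Pa = 366.5 atm
halite: 2160 kg/m³ × 9.81 m/s² × 440 m = 9.323×10^6 Pa = 92.02 atm
chalk: 1940 kg/m³ × 9.81 m/s² × 1610 m = 3.064×10^7 Pa = 302.4 atm
shale: 2540 kg/m³ × 9.81 m/s² × 4970 m = 1.238×10^8 Pa = 1222 atm
Total = 366.5 + 92.02 + 302.4 + 1222 = 1983.1 atm

2000 atm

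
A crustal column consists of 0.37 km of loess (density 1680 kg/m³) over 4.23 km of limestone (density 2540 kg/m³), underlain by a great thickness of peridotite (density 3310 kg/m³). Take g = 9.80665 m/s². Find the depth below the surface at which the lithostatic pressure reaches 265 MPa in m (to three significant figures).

Pressure at base of upper layers: 1680×9.80665×370 + 2540×9.80665×4230 = 1.115×10^8 Pa = 111.5 MPa
Remaining pressure to be supplied by peridotite: 2.650×10^8 − 1.115×10^8 = 1.535×10^8 Pa
Additional depth in peridotite = 1.535×10^8 Pa / (3310 kg/m³ × 9.80665 m/s²) = 4730.1 m
Total depth = 4600 m + 4730.1 m = 9330.1 m

9330 m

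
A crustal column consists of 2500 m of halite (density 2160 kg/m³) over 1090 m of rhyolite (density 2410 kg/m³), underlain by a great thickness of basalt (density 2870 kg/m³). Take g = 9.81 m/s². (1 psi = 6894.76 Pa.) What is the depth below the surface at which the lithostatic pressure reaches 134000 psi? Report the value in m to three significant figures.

Pressure at base of upper layers: 2160×9.81×2500 + 2410×9.81×1090 = 7.874×10^7 Pa = 11421 psi
Remaining pressure to be supplied by basalt: 9.239×10^8 − 7.874×10^7 = 8.452×10^8 Pa
Additional depth in basalt = 8.452×10^8 Pa / (2870 kg/m³ × 9.81 m/s²) = 30018 m
Total depth = 3590 m + 30018 m = 33608 m

33600 m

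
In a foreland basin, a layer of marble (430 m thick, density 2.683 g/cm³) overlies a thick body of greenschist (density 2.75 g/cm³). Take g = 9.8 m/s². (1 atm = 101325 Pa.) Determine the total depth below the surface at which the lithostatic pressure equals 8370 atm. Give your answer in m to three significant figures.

31500 m

Pressure at base of upper layers: 2683×9.8×430 = 1.131×10^7 Pa = 111.6 atm
Remaining pressure to be supplied by greenschist: 8.481×10^8 − 1.131×10^7 = 8.368×10^8 Pa
Additional depth in greenschist = 8.368×10^8 Pa / (2750 kg/m³ × 9.8 m/s²) = 31050 m
Total depth = 430 m + 31050 m = 31480 m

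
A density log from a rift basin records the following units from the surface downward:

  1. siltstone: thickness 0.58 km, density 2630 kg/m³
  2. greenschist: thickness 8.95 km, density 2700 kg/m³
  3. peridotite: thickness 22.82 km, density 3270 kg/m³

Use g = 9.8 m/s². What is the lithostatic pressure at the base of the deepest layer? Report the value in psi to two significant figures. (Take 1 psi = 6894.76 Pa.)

siltstone: 2630 kg/m³ × 9.8 m/s² × 580 m = 1.495×10^7 Pa = 2168 psi
greenschist: 2700 kg/m³ × 9.8 m/s² × 8950 m = 2.368×10^8 Pa = 34347 psi
peridotite: 3270 kg/m³ × 9.8 m/s² × 22820 m = 7.313×10^8 Pa = 1.061×10^5 psi
Total = 2168 + 34347 + 1.061×10^5 = 1.4258×10^5 psi

140000 psi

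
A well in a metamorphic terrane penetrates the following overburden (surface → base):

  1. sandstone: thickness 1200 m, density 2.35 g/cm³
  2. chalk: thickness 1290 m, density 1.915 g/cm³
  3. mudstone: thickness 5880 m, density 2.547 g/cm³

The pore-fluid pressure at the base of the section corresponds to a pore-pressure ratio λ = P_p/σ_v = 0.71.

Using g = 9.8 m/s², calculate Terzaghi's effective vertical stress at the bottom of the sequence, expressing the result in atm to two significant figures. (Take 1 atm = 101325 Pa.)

Overburden (lithostatic) stress σ_v:
sandstone: 2350 kg/m³ × 9.8 m/s² × 1200 m = 2.764×10^7 Pa = 27.64 MPa
chalk: 1915 kg/m³ × 9.8 m/s² × 1290 m = 2.421×10^7 Pa = 24.21 MPa
mudstone: 2547 kg/m³ × 9.8 m/s² × 5880 m = 1.468×10^8 Pa = 146.8 MPa
Total = 27.64 + 24.21 + 146.8 = 198.61 MPa
Pore pressure P_p = λ·σ_v = 0.71 × 198.6 MPa = 141.0 MPa
Effective stress σ' = σ_v − P_p = 198.6 − 141.0 = 57.598 MPa = 568.45 atm

570 atm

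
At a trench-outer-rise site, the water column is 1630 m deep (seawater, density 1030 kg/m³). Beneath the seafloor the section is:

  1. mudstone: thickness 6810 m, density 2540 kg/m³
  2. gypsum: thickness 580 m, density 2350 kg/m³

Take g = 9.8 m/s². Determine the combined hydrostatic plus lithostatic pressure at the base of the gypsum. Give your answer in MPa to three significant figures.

seawater: 1030 kg/m³ × 9.8 m/s² × 1630 m = 1.645×10^7 Pa = 16.45 MPa
mudstone: 2540 kg/m³ × 9.8 m/s² × 6810 m = 1.695×10^8 Pa = 169.5 MPa
gypsum: 2350 kg/m³ × 9.8 m/s² × 580 m = 1.336×10^7 Pa = 13.36 MPa
Total = 16.45 + 169.5 + 13.36 = 199.33 MPa

199 MPa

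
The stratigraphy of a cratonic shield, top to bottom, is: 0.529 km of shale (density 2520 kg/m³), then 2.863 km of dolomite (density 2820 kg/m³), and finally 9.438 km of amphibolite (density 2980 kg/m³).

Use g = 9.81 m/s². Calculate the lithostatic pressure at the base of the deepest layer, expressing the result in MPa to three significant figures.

368 MPa

shale: 2520 kg/m³ × 9.81 m/s² × 529 m = 1.308×10^7 Pa = 13.08 MPa
dolomite: 2820 kg/m³ × 9.81 m/s² × 2863 m = 7.920×10^7 Pa = 79.20 MPa
amphibolite: 2980 kg/m³ × 9.81 m/s² × 9438 m = 2.759×10^8 Pa = 275.9 MPa
Total = 13.08 + 79.20 + 275.9 = 368.19 MPa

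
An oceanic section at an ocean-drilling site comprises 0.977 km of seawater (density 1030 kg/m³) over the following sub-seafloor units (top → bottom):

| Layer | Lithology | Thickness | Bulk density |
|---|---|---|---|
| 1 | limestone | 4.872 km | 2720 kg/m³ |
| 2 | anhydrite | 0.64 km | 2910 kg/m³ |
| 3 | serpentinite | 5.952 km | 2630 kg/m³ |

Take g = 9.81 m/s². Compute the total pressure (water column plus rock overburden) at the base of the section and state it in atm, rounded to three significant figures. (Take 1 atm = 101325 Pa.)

3080 atm

seawater: 1030 kg/m³ × 9.81 m/s² × 977 m = 9.872×10^6 Pa = 97.43 atm
limestone: 2720 kg/m³ × 9.81 m/s² × 4872 m = 1.300×10^8 Pa = 1283 atm
anhydrite: 2910 kg/m³ × 9.81 m/s² × 640 m = 1.827×10^7 Pa = 180.3 atm
serpentinite: 2630 kg/m³ × 9.81 m/s² × 5952 m = 1.536×10^8 Pa = 1516 atm
Total = 97.43 + 1283 + 180.3 + 1516 = 3076.3 atm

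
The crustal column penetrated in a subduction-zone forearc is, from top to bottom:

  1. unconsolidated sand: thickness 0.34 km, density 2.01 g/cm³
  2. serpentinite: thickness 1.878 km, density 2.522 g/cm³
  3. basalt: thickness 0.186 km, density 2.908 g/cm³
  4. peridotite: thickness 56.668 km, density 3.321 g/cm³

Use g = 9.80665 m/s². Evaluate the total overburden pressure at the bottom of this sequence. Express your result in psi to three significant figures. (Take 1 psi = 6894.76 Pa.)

276000 psi

unconsolidated sand: 2010 kg/m³ × 9.80665 m/s² × 340 m = 6.702×10^6 Pa = 972.0 psi
serpentinite: 2522 kg/m³ × 9.80665 m/s² × 1878 m = 4.645×10^7 Pa = 6737 psi
basalt: 2908 kg/m³ × 9.80665 m/s² × 186 m = 5.304×10^6 Pa = 769.3 psi
peridotite: 3321 kg/m³ × 9.80665 m/s² × 56668 m = 1.846×10^9 Pa = 2.677×10^5 psi
Total = 972.0 + 6737 + 769.3 + 2.677×10^5 = 2.7615×10^5 psi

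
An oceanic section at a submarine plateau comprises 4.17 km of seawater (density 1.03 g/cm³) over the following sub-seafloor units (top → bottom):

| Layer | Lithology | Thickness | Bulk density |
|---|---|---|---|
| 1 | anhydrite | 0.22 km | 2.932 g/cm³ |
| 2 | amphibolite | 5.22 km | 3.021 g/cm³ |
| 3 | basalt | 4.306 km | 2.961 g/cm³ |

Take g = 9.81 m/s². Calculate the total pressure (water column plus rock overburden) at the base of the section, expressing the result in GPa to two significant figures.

0.33 GPa

seawater: 1030 kg/m³ × 9.81 m/s² × 4170 m = 4.213×10^7 Pa = 0.04213 GPa
anhydrite: 2932 kg/m³ × 9.81 m/s² × 220 m = 6.328×10^6 Pa = 6.328×10^-3 GPa
amphibolite: 3021 kg/m³ × 9.81 m/s² × 5220 m = 1.547×10^8 Pa = 0.1547 GPa
basalt: 2961 kg/m³ × 9.81 m/s² × 4306 m = 1.251×10^8 Pa = 0.1251 GPa
Total = 0.04213 + 6.328×10^-3 + 0.1547 + 0.1251 = 0.32824 GPa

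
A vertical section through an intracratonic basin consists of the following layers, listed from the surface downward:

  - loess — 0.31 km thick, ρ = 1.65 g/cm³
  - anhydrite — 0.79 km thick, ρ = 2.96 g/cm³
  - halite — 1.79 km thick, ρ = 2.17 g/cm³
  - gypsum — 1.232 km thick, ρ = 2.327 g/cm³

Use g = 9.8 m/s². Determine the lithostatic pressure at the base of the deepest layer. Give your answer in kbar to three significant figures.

0.941 kbar

loess: 1650 kg/m³ × 9.8 m/s² × 310 m = 5.013×10^6 Pa = 0.05013 kbar
anhydrite: 2960 kg/m³ × 9.8 m/s² × 790 m = 2.292×10^7 Pa = 0.2292 kbar
halite: 2170 kg/m³ × 9.8 m/s² × 1790 m = 3.807×10^7 Pa = 0.3807 kbar
gypsum: 2327 kg/m³ × 9.8 m/s² × 1232 m = 2.810×10^7 Pa = 0.2810 kbar
Total = 0.05013 + 0.2292 + 0.3807 + 0.2810 = 0.94090 kbar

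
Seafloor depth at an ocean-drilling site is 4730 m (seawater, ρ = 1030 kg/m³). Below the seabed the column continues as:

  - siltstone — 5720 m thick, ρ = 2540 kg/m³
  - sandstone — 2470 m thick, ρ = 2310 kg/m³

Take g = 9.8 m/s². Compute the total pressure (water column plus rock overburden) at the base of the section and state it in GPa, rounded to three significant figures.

0.246 GPa

seawater: 1030 kg/m³ × 9.8 m/s² × 4730 m = 4.774×10^7 Pa = 0.04774 GPa
siltstone: 2540 kg/m³ × 9.8 m/s² × 5720 m = 1.424×10^8 Pa = 0.1424 GPa
sandstone: 2310 kg/m³ × 9.8 m/s² × 2470 m = 5.592×10^7 Pa = 0.05592 GPa
Total = 0.04774 + 0.1424 + 0.05592 = 0.24604 GPa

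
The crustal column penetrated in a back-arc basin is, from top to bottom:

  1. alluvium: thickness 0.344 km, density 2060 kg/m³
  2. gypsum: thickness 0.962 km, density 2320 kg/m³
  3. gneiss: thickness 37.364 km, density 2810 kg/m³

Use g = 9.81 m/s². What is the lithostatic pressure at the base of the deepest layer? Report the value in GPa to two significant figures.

alluvium: 2060 kg/m³ × 9.81 m/s² × 344 m = 6.952×10^6 Pa = 6.952×10^-3 GPa
gypsum: 2320 kg/m³ × 9.81 m/s² × 962 m = 2.189×10^7 Pa = 0.02189 GPa
gneiss: 2810 kg/m³ × 9.81 m/s² × 37364 m = 1.030×10^9 Pa = 1.030 GPa
Total = 6.952×10^-3 + 0.02189 + 1.030 = 1.0588 GPa

1.1 GPa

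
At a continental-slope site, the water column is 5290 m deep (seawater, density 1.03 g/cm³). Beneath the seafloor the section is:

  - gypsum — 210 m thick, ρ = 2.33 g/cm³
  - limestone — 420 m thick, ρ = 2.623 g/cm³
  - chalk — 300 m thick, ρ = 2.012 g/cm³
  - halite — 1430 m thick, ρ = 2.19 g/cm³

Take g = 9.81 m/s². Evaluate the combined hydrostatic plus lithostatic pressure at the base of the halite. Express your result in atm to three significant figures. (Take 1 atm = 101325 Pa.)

seawater: 1030 kg/m³ × 9.81 m/s² × 5290 m = 5.345×10^7 Pa = 527.5 atm
gypsum: 2330 kg/m³ × 9.81 m/s² × 210 m = 4.800×10^6 Pa = 47.37 atm
limestone: 2623 kg/m³ × 9.81 m/s² × 420 m = 1.081×10^7 Pa = 106.7 atm
chalk: 2012 kg/m³ × 9.81 m/s² × 300 m = 5.921×10^6 Pa = 58.44 atm
halite: 2190 kg/m³ × 9.81 m/s² × 1430 m = 3.072×10^7 Pa = 303.2 atm
Total = 527.5 + 47.37 + 106.7 + 58.44 + 303.2 = 1043.2 atm

1040 atm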